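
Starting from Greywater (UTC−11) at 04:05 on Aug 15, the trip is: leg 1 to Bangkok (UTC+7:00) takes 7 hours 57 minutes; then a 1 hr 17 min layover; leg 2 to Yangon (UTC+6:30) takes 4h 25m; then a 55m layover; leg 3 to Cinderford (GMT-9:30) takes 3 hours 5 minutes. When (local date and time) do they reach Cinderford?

23:14 on August 15

Convert departure to UTC: 04:05 + 11:00 = 15:05 UTC on Aug 15.
Add 7 hours and 57 minutes leg 1 → 23:02 UTC.
Add 1 hour and 17 minutes layover in Bangkok → 00:19 UTC (Aug 16).
Add 4 hours and 25 minutes leg 2 → 04:44 UTC.
Add 55 minutes layover in Yangon → 05:39 UTC.
Add 3 hours and 5 minutes leg 3 → 08:44 UTC.
Cinderford is UTC−9:30, so local arrival = 08:44 − 9:30 = 23:14 on Aug 15.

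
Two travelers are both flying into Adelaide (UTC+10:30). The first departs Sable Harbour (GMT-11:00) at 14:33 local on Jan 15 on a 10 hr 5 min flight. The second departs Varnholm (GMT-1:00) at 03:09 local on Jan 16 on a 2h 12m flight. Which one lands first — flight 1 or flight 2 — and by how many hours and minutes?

the second, by 5 hours 17 minutes

Flight 1 in UTC: 14:33 + 11:00 = 01:33 on Jan 16.
+10 hours and 5 minutes → arrive 11:38 UTC on Jan 16.
Flight 2 in UTC: 03:09 + 1:00 = 04:09 on Jan 16.
+2 hours and 12 minutes → arrive 06:21 UTC on Jan 16.
Flight 2 lands earlier by 5 hours 17 minutes.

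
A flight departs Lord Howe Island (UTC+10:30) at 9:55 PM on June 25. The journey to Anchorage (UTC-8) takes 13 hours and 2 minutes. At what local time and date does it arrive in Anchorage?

Convert departure to UTC: 9:55 PM − 10:30 = 11:25 AM UTC on Jun 25.
Add 13 hours and 2 minutes travel time → 12:27 AM UTC (Jun 26).
Anchorage is UTC−8:00, so local arrival = 12:27 AM − 8:00 = 4:27 PM on Jun 25.

4:27 PM on Jun 25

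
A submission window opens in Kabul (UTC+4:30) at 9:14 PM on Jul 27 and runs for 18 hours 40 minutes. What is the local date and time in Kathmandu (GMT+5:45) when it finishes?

Kathmandu is 1:15 ahead of Kabul.
After 18 hours and 40 minutes it is 3:54 PM (Jul 28) in Kabul.
Shift by the zone difference: 3:54 PM + 1:15 = 5:09 PM on Jul 28 in Kathmandu.

5:09 PM on July 28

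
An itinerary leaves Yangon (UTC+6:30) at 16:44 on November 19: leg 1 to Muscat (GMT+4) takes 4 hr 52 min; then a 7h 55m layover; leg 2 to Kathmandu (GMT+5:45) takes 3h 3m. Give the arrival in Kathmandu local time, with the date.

07:49 on November 20

Convert departure to UTC: 16:44 − 6:30 = 10:14 UTC on Nov 19.
Add 4 hours and 52 minutes leg 1 → 15:06 UTC.
Add 7 hours 55 minutes layover in Muscat → 23:01 UTC.
Add 3 hours 3 minutes leg 2 → 02:04 UTC (Nov 20).
Kathmandu is UTC+5:45, so local arrival = 02:04 + 5:45 = 07:49 on Nov 20.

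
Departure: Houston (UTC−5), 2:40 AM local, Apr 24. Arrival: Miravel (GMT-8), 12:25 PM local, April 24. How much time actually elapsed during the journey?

12 hours 45 minutes

Departure in UTC: 2:40 AM + 5:00 = 7:40 AM on Apr 24.
Arrival in UTC: 12:25 PM + 8:00 = 8:25 PM on Apr 24.
Elapsed = 8:25 PM − 7:40 AM = 12 hours 45 minutes.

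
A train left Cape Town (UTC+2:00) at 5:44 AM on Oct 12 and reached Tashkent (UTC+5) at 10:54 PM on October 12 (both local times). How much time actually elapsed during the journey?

14 hours 10 minutes

Tashkent is 3:00 ahead of Cape Town.
Clock-face elapsed time (ignoring zones) is 17 hours 10 minutes.
Actual elapsed = 17 hours 10 minutes − 3:00 = 14 hours 10 minutes.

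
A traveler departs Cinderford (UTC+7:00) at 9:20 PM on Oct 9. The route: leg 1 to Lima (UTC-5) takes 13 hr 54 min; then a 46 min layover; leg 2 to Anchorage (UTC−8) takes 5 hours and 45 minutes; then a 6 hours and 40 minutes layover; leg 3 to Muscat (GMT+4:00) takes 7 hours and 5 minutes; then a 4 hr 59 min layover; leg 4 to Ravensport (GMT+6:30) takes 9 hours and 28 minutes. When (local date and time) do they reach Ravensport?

Convert departure to UTC: 9:20 PM − 7:00 = 2:20 PM UTC on Oct 9.
Add 13 hours and 54 minutes leg 1 → 4:14 AM UTC (Oct 10).
Add 46 minutes layover in Lima → 5:00 AM UTC.
Add 5 hours 45 minutes leg 2 → 10:45 AM UTC.
Add 6 hours and 40 minutes layover in Anchorage → 5:25 PM UTC.
Add 7 hours and 5 minutes leg 3 → 12:30 AM UTC (Oct 11).
Add 4 hours 59 minutes layover in Muscat → 5:29 AM UTC.
Add 9 hours and 28 minutes leg 4 → 2:57 PM UTC.
Ravensport is UTC+6:30, so local arrival = 2:57 PM + 6:30 = 9:27 PM on Oct 11.

9:27 PM on Oct 11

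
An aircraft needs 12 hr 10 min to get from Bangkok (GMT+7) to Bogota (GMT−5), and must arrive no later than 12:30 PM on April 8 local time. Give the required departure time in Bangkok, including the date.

12:20 PM on April 8

Target arrival in UTC: 12:30 PM + 5:00 = 5:30 PM on Apr 8.
Subtract 12 hours and 10 minutes → departure 5:20 AM UTC on Apr 8.
Bangkok is UTC+7:00: 5:20 AM + 7:00 = 12:20 PM on Apr 8.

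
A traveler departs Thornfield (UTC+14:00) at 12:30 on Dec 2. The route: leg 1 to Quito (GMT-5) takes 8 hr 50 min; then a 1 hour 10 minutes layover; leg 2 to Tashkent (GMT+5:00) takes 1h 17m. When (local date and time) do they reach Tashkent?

14:47 on December 2

Convert departure to UTC: 12:30 − 14:00 = 22:30 UTC on Dec 1.
Add 8 hours 50 minutes leg 1 → 07:20 UTC (Dec 2).
Add 1 hour and 10 minutes layover in Quito → 08:30 UTC.
Add 1 hour 17 minutes leg 2 → 09:47 UTC.
Tashkent is UTC+5:00, so local arrival = 09:47 + 5:00 = 14:47 on Dec 2.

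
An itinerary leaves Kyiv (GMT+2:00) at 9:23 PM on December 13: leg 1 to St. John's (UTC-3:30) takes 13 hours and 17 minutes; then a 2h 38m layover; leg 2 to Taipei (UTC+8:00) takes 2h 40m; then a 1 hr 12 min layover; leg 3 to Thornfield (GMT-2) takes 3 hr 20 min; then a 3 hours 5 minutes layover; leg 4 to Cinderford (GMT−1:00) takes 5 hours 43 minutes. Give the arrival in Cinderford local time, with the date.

2:18 AM on December 15

Convert departure to UTC: 9:23 PM − 2:00 = 7:23 PM UTC on Dec 13.
Add 13 hours and 17 minutes leg 1 → 8:40 AM UTC (Dec 14).
Add 2 hours and 38 minutes layover in St. John's → 11:18 AM UTC.
Add 2 hours and 40 minutes leg 2 → 1:58 PM UTC.
Add 1 hour 12 minutes layover in Taipei → 3:10 PM UTC.
Add 3 hours 20 minutes leg 3 → 6:30 PM UTC.
Add 3 hours 5 minutes layover in Thornfield → 9:35 PM UTC.
Add 5 hours and 43 minutes leg 4 → 3:18 AM UTC (Dec 15).
Cinderford is UTC−1:00, so local arrival = 3:18 AM − 1:00 = 2:18 AM on Dec 15.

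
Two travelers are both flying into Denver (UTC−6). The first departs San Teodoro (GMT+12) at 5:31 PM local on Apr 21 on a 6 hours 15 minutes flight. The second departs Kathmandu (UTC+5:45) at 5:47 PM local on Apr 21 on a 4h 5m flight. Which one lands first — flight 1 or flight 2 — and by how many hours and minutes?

the first, by 4 hours 21 minutes

Flight 1 in UTC: 5:31 PM − 12:00 = 5:31 AM on Apr 21.
+6 hours 15 minutes → arrive 11:46 AM UTC on Apr 21.
Flight 2 in UTC: 5:47 PM − 5:45 = 12:02 PM on Apr 21.
+4 hours and 5 minutes → arrive 4:07 PM UTC on Apr 21.
Flight 1 lands earlier by 4 hours 21 minutes.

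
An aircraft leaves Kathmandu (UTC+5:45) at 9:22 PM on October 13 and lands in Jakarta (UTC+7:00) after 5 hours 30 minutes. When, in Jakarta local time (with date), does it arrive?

4:07 AM on October 14

Jakarta is 1:15 ahead of Kathmandu.
After 5 hours 30 minutes it is 2:52 AM (Oct 14) in Kathmandu.
Shift by the zone difference: 2:52 AM + 1:15 = 4:07 AM on Oct 14 in Jakarta.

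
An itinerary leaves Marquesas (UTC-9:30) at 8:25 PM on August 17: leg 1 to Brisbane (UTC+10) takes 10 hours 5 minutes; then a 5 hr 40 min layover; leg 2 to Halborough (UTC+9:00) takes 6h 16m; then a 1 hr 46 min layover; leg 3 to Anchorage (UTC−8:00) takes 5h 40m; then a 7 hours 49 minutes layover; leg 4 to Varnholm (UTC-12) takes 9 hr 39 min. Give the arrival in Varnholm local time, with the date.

4:50 PM on August 19

Convert departure to UTC: 8:25 PM + 9:30 = 5:55 AM UTC on Aug 18.
Add 10 hours 5 minutes leg 1 → 4:00 PM UTC.
Add 5 hours and 40 minutes layover in Brisbane → 9:40 PM UTC.
Add 6 hours 16 minutes leg 2 → 3:56 AM UTC (Aug 19).
Add 1 hour and 46 minutes layover in Halborough → 5:42 AM UTC.
Add 5 hours 40 minutes leg 3 → 11:22 AM UTC.
Add 7 hours 49 minutes layover in Anchorage → 7:11 PM UTC.
Add 9 hours and 39 minutes leg 4 → 4:50 AM UTC (Aug 20).
Varnholm is UTC−12:00, so local arrival = 4:50 AM − 12:00 = 4:50 PM on Aug 19.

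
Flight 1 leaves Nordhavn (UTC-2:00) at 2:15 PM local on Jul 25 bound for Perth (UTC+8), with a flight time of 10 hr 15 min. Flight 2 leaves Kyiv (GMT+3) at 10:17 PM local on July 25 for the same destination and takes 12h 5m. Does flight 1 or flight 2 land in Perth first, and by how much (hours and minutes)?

the first, by 4 hours 52 minutes

Flight 1 in UTC: 2:15 PM + 2:00 = 4:15 PM on Jul 25.
+10 hours and 15 minutes → arrive 2:30 AM UTC on Jul 26.
Flight 2 in UTC: 10:17 PM − 3:00 = 7:17 PM on Jul 25.
+12 hours and 5 minutes → arrive 7:22 AM UTC on Jul 26.
Flight 1 lands earlier by 4 hours 52 minutes.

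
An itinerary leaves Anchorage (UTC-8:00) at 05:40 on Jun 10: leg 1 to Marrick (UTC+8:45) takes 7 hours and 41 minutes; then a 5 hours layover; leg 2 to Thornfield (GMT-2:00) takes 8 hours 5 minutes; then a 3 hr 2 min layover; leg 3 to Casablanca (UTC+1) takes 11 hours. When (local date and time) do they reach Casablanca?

Convert departure to UTC: 05:40 + 8:00 = 13:40 UTC on Jun 10.
Add 7 hours and 41 minutes leg 1 → 21:21 UTC.
Add 5 hours layover in Marrick → 02:21 UTC (Jun 11).
Add 8 hours and 5 minutes leg 2 → 10:26 UTC.
Add 3 hours 2 minutes layover in Thornfield → 13:28 UTC.
Add 11 hours leg 3 → 00:28 UTC (Jun 12).
Casablanca is UTC+1:00, so local arrival = 00:28 + 1:00 = 01:28 on Jun 12.

01:28 on June 12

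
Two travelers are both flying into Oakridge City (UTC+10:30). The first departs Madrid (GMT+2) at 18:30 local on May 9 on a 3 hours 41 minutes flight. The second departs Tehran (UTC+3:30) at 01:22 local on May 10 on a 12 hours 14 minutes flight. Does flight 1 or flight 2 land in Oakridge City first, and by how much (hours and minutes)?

Flight 1 in UTC: 18:30 − 2:00 = 16:30 on May 9.
+3 hours 41 minutes → arrive 20:11 UTC on May 9.
Flight 2 in UTC: 01:22 − 3:30 = 21:52 on May 9.
+12 hours 14 minutes → arrive 10:06 UTC on May 10.
Flight 1 lands earlier by 13 hours 55 minutes.

the first, by 13 hours 55 minutes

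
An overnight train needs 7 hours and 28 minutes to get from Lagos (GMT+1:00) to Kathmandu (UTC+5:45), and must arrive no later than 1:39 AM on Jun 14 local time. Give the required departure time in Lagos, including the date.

1:26 PM on June 13

Target arrival in UTC: 1:39 AM − 5:45 = 7:54 PM on Jun 13.
Subtract 7 hours 28 minutes → departure 12:26 PM UTC on Jun 13.
Lagos is UTC+1:00: 12:26 PM + 1:00 = 1:26 PM on Jun 13.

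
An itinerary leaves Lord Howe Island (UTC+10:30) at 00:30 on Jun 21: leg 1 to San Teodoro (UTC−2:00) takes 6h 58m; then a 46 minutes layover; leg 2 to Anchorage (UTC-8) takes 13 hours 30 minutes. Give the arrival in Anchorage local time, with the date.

Convert departure to UTC: 00:30 − 10:30 = 14:00 UTC on Jun 20.
Add 6 hours 58 minutes leg 1 → 20:58 UTC.
Add 46 minutes layover in San Teodoro → 21:44 UTC.
Add 13 hours and 30 minutes leg 2 → 11:14 UTC (Jun 21).
Anchorage is UTC−8:00, so local arrival = 11:14 − 8:00 = 03:14 on Jun 21.

03:14 on June 21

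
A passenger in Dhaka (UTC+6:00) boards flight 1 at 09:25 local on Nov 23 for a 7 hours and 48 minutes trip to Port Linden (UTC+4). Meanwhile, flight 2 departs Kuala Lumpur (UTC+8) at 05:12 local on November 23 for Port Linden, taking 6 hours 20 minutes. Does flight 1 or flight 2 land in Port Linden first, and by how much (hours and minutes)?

Flight 1 in UTC: 09:25 − 6:00 = 03:25 on Nov 23.
+7 hours and 48 minutes → arrive 11:13 UTC on Nov 23.
Flight 2 in UTC: 05:12 − 8:00 = 21:12 on Nov 22.
+6 hours and 20 minutes → arrive 03:32 UTC on Nov 23.
Flight 2 lands earlier by 7 hours 41 minutes.

the second, by 7 hours 41 minutes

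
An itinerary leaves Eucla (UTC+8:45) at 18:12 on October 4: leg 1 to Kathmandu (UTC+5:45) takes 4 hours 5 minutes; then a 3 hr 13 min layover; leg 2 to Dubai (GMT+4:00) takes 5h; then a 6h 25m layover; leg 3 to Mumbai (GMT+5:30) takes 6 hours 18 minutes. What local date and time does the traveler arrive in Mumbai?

15:58 on October 5

Convert departure to UTC: 18:12 − 8:45 = 09:27 UTC on Oct 4.
Add 4 hours 5 minutes leg 1 → 13:32 UTC.
Add 3 hours 13 minutes layover in Kathmandu → 16:45 UTC.
Add 5 hours leg 2 → 21:45 UTC.
Add 6 hours 25 minutes layover in Dubai → 04:10 UTC (Oct 5).
Add 6 hours 18 minutes leg 3 → 10:28 UTC.
Mumbai is UTC+5:30, so local arrival = 10:28 + 5:30 = 15:58 on Oct 5.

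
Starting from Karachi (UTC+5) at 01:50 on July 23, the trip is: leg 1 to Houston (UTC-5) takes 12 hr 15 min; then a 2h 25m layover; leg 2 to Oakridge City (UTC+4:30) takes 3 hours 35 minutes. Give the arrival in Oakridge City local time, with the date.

19:35 on July 23

Convert departure to UTC: 01:50 − 5:00 = 20:50 UTC on Jul 22.
Add 12 hours 15 minutes leg 1 → 09:05 UTC (Jul 23).
Add 2 hours 25 minutes layover in Houston → 11:30 UTC.
Add 3 hours 35 minutes leg 2 → 15:05 UTC.
Oakridge City is UTC+4:30, so local arrival = 15:05 + 4:30 = 19:35 on Jul 23.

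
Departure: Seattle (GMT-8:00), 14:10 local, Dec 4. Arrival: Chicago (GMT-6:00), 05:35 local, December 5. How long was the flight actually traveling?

13 hours 25 minutes

Departure in UTC: 14:10 + 8:00 = 22:10 on Dec 4.
Arrival in UTC: 05:35 + 6:00 = 11:35 on Dec 5.
Elapsed = 11:35 − 22:10 (+1 day) = 13 hours 25 minutes.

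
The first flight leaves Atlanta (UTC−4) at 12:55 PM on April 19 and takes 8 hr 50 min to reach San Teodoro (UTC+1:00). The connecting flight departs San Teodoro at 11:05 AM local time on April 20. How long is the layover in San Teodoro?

Convert departure to UTC: 12:55 PM + 4:00 = 4:55 PM UTC on Apr 19.
Add 8 hours and 50 minutes flight time → 1:45 AM UTC (Apr 20).
San Teodoro is UTC+1:00, so local arrival = 1:45 AM + 1:00 = 2:45 AM on Apr 20.
Layover = 11:05 AM − 2:45 AM = 8 hours 20 minutes.

8 hours 20 minutes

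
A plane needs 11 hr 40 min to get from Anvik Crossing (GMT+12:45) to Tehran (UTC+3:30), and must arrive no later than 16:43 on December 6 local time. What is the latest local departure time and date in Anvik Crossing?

Target arrival in UTC: 16:43 − 3:30 = 13:13 on Dec 6.
Subtract 11 hours and 40 minutes → departure 01:33 UTC on Dec 6.
Anvik Crossing is UTC+12:45: 01:33 + 12:45 = 14:18 on Dec 6.

14:18 on December 6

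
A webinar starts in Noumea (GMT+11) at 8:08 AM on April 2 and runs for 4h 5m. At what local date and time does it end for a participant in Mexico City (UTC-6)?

7:13 PM on April 1

Convert start to UTC: 8:08 AM − 11:00 = 9:08 PM UTC on Apr 1.
Add 4 hours 5 minutes duration → 1:13 AM UTC (Apr 2).
Mexico City is UTC−6:00, so local end time = 1:13 AM − 6:00 = 7:13 PM on Apr 1.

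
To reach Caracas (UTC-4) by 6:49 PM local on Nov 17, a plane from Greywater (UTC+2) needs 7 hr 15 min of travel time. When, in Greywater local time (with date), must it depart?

5:34 PM on November 17

Target arrival in UTC: 6:49 PM + 4:00 = 10:49 PM on Nov 17.
Subtract 7 hours and 15 minutes → departure 3:34 PM UTC on Nov 17.
Greywater is UTC+2:00: 3:34 PM + 2:00 = 5:34 PM on Nov 17.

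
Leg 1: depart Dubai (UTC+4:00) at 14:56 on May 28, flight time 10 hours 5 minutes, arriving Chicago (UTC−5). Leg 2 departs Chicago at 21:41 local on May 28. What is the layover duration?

Convert departure to UTC: 14:56 − 4:00 = 10:56 UTC on May 28.
Add 10 hours and 5 minutes flight time → 21:01 UTC.
Chicago is UTC−5:00, so local arrival = 21:01 − 5:00 = 16:01 on May 28.
Layover = 21:41 − 16:01 = 5 hours 40 minutes.

5 hours 40 minutes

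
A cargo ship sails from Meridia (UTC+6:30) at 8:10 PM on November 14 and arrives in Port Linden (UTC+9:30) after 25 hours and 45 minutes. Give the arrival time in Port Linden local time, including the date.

12:55 AM on November 16

Port Linden is 3:00 ahead of Meridia.
After 25 hours 45 minutes it is 9:55 PM (Nov 15) in Meridia.
Shift by the zone difference: 9:55 PM + 3:00 = 12:55 AM on Nov 16 in Port Linden.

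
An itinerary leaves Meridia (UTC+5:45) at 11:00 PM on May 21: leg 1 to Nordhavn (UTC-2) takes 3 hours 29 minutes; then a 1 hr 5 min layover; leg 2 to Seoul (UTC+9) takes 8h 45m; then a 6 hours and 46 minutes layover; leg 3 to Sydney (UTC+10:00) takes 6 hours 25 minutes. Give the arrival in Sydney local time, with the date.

5:45 AM on May 23

Convert departure to UTC: 11:00 PM − 5:45 = 5:15 PM UTC on May 21.
Add 3 hours and 29 minutes leg 1 → 8:44 PM UTC.
Add 1 hour and 5 minutes layover in Nordhavn → 9:49 PM UTC.
Add 8 hours 45 minutes leg 2 → 6:34 AM UTC (May 22).
Add 6 hours 46 minutes layover in Seoul → 1:20 PM UTC.
Add 6 hours and 25 minutes leg 3 → 7:45 PM UTC.
Sydney is UTC+10:00, so local arrival = 7:45 PM + 10:00 = 5:45 AM on May 23.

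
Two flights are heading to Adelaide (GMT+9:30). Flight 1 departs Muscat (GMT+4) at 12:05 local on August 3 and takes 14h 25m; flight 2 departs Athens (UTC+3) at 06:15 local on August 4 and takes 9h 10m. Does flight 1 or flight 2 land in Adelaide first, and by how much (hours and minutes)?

Flight 1 in UTC: 12:05 − 4:00 = 08:05 on Aug 3.
+14 hours and 25 minutes → arrive 22:30 UTC on Aug 3.
Flight 2 in UTC: 06:15 − 3:00 = 03:15 on Aug 4.
+9 hours 10 minutes → arrive 12:25 UTC on Aug 4.
Flight 1 lands earlier by 13 hours 55 minutes.

the first, by 13 hours 55 minutes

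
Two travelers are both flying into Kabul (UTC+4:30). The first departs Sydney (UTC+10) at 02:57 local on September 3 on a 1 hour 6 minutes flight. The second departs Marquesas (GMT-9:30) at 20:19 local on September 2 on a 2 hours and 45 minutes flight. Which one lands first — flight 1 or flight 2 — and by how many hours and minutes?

Flight 1 in UTC: 02:57 − 10:00 = 16:57 on Sep 2.
+1 hour and 6 minutes → arrive 18:03 UTC on Sep 2.
Flight 2 in UTC: 20:19 + 9:30 = 05:49 on Sep 3.
+2 hours and 45 minutes → arrive 08:34 UTC on Sep 3.
Flight 1 lands earlier by 14 hours 31 minutes.

the first, by 14 hours 31 minutes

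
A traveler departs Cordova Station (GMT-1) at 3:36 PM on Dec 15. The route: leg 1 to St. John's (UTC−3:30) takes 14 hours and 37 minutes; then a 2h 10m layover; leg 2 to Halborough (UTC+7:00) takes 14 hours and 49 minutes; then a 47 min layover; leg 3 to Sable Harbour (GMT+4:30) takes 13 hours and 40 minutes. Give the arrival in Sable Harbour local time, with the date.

Convert departure to UTC: 3:36 PM + 1:00 = 4:36 PM UTC on Dec 15.
Add 14 hours and 37 minutes leg 1 → 7:13 AM UTC (Dec 16).
Add 2 hours and 10 minutes layover in St. John's → 9:23 AM UTC.
Add 14 hours and 49 minutes leg 2 → 12:12 AM UTC (Dec 17).
Add 47 minutes layover in Halborough → 12:59 AM UTC.
Add 13 hours and 40 minutes leg 3 → 2:39 PM UTC.
Sable Harbour is UTC+4:30, so local arrival = 2:39 PM + 4:30 = 7:09 PM on Dec 17.

7:09 PM on December 17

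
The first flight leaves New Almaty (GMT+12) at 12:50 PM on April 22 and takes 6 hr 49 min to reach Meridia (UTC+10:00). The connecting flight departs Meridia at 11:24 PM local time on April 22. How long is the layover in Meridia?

Convert departure to UTC: 12:50 PM − 12:00 = 12:50 AM UTC on Apr 22.
Add 6 hours and 49 minutes flight time → 7:39 AM UTC.
Meridia is UTC+10:00, so local arrival = 7:39 AM + 10:00 = 5:39 PM on Apr 22.
Layover = 11:24 PM − 5:39 PM = 5 hours 45 minutes.

5 hours 45 minutes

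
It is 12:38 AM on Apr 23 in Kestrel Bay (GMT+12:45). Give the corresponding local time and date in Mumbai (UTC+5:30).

5:23 PM on Apr 22

In UTC: 12:38 AM − 12:45 = 11:53 AM on Apr 22.
Mumbai is UTC+5:30: 11:53 AM + 5:30 = 5:23 PM on Apr 22.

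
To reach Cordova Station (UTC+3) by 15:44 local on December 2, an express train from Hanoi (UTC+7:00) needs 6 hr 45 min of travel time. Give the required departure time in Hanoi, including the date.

Target arrival in UTC: 15:44 − 3:00 = 12:44 on Dec 2.
Subtract 6 hours 45 minutes → departure 05:59 UTC on Dec 2.
Hanoi is UTC+7:00: 05:59 + 7:00 = 12:59 on Dec 2.

12:59 on December 2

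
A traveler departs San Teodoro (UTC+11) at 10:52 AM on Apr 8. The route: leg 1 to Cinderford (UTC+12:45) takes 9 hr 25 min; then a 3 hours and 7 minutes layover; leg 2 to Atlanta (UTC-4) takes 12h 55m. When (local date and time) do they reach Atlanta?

9:19 PM on April 8

Convert departure to UTC: 10:52 AM − 11:00 = 11:52 PM UTC on Apr 7.
Add 9 hours and 25 minutes leg 1 → 9:17 AM UTC (Apr 8).
Add 3 hours 7 minutes layover in Cinderford → 12:24 PM UTC.
Add 12 hours 55 minutes leg 2 → 1:19 AM UTC (Apr 9).
Atlanta is UTC−4:00, so local arrival = 1:19 AM − 4:00 = 9:19 PM on Apr 8.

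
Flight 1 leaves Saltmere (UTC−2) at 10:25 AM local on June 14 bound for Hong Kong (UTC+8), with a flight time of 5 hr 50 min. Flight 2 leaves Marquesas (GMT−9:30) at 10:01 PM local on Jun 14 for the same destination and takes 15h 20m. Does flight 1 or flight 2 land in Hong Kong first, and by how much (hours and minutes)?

the first, by 28 hours 36 minutes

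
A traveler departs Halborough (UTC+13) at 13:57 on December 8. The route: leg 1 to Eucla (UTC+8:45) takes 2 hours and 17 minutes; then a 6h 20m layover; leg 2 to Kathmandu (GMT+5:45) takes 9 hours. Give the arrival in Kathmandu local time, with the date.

Convert departure to UTC: 13:57 − 13:00 = 00:57 UTC on Dec 8.
Add 2 hours 17 minutes leg 1 → 03:14 UTC.
Add 6 hours 20 minutes layover in Eucla → 09:34 UTC.
Add 9 hours leg 2 → 18:34 UTC.
Kathmandu is UTC+5:45, so local arrival = 18:34 + 5:45 = 00:19 on Dec 9.

00:19 on December 9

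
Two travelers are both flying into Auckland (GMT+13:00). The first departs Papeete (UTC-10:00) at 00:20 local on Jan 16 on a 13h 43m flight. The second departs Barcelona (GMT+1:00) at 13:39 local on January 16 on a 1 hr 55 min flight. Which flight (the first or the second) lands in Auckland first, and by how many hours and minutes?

the second, by 9 hours 29 minutes

Flight 1 in UTC: 00:20 + 10:00 = 10:20 on Jan 16.
+13 hours 43 minutes → arrive 00:03 UTC on Jan 17.
Flight 2 in UTC: 13:39 − 1:00 = 12:39 on Jan 16.
+1 hour 55 minutes → arrive 14:34 UTC on Jan 16.
Flight 2 lands earlier by 9 hours 29 minutes.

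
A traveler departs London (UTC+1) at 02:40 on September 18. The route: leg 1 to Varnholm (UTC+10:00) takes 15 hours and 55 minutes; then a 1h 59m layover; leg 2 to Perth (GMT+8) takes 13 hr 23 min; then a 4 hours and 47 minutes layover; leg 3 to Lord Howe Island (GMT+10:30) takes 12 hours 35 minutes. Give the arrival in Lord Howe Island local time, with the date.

Convert departure to UTC: 02:40 − 1:00 = 01:40 UTC on Sep 18.
Add 15 hours and 55 minutes leg 1 → 17:35 UTC.
Add 1 hour 59 minutes layover in Varnholm → 19:34 UTC.
Add 13 hours 23 minutes leg 2 → 08:57 UTC (Sep 19).
Add 4 hours 47 minutes layover in Perth → 13:44 UTC.
Add 12 hours and 35 minutes leg 3 → 02:19 UTC (Sep 20).
Lord Howe Island is UTC+10:30, so local arrival = 02:19 + 10:30 = 12:49 on Sep 20.

12:49 on September 20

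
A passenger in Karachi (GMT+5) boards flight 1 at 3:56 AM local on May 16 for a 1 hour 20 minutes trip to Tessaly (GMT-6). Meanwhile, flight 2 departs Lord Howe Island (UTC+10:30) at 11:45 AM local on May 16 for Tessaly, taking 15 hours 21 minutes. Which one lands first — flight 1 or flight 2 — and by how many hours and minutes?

the first, by 16 hours 20 minutes

Flight 1 in UTC: 3:56 AM − 5:00 = 10:56 PM on May 15.
+1 hour 20 minutes → arrive 12:16 AM UTC on May 16.
Flight 2 in UTC: 11:45 AM − 10:30 = 1:15 AM on May 16.
+15 hours 21 minutes → arrive 4:36 PM UTC on May 16.
Flight 1 lands earlier by 16 hours 20 minutes.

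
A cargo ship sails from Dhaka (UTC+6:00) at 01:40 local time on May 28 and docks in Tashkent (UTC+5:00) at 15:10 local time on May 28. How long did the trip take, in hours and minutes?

Departure in UTC: 01:40 − 6:00 = 19:40 on May 27.
Arrival in UTC: 15:10 − 5:00 = 10:10 on May 28.
Elapsed = 10:10 − 19:40 (+1 day) = 14 hours 30 minutes.

14 hours 30 minutes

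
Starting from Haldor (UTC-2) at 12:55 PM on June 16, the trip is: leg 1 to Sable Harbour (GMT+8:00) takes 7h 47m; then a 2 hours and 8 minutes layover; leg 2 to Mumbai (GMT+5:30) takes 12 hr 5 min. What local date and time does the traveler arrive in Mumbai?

Convert departure to UTC: 12:55 PM + 2:00 = 2:55 PM UTC on Jun 16.
Add 7 hours and 47 minutes leg 1 → 10:42 PM UTC.
Add 2 hours and 8 minutes layover in Sable Harbour → 12:50 AM UTC (Jun 17).
Add 12 hours 5 minutes leg 2 → 12:55 PM UTC.
Mumbai is UTC+5:30, so local arrival = 12:55 PM + 5:30 = 6:25 PM on Jun 17.

6:25 PM on June 17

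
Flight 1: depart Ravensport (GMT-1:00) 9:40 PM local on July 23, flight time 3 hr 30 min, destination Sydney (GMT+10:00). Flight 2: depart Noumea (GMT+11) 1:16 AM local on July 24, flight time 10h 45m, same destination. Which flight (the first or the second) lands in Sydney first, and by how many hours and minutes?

Flight 1 in UTC: 9:40 PM + 1:00 = 10:40 PM on Jul 23.
+3 hours 30 minutes → arrive 2:10 AM UTC on Jul 24.
Flight 2 in UTC: 1:16 AM − 11:00 = 2:16 PM on Jul 23.
+10 hours 45 minutes → arrive 1:01 AM UTC on Jul 24.
Flight 2 lands earlier by 1 hour 9 minutes.

the second, by 1 hour 9 minutes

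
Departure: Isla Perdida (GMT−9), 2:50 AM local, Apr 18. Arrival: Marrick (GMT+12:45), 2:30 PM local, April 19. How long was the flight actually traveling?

13 hours 55 minutes

Marrick is 21:45 ahead of Isla Perdida.
Clock-face elapsed time (ignoring zones) is 35 hours 40 minutes.
Actual elapsed = 35 hours 40 minutes − 21:45 = 13 hours 55 minutes.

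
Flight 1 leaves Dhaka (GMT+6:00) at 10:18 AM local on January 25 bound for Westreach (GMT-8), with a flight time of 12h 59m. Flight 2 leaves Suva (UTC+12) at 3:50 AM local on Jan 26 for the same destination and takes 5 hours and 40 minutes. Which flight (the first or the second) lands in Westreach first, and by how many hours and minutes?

Flight 1 in UTC: 10:18 AM − 6:00 = 4:18 AM on Jan 25.
+12 hours 59 minutes → arrive 5:17 PM UTC on Jan 25.
Flight 2 in UTC: 3:50 AM − 12:00 = 3:50 PM on Jan 25.
+5 hours 40 minutes → arrive 9:30 PM UTC on Jan 25.
Flight 1 lands earlier by 4 hours 13 minutes.

the first, by 4 hours 13 minutes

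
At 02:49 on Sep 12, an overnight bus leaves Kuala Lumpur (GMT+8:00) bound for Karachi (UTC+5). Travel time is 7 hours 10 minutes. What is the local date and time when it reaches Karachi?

Convert departure to UTC: 02:49 − 8:00 = 18:49 UTC on Sep 11.
Add 7 hours 10 minutes travel time → 01:59 UTC (Sep 12).
Karachi is UTC+5:00, so local arrival = 01:59 + 5:00 = 06:59 on Sep 12.

06:59 on Sep 12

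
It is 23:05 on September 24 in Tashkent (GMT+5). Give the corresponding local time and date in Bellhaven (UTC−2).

In UTC: 23:05 − 5:00 = 18:05 on Sep 24.
Bellhaven is UTC−2:00: 18:05 − 2:00 = 16:05 on Sep 24.

16:05 on September 24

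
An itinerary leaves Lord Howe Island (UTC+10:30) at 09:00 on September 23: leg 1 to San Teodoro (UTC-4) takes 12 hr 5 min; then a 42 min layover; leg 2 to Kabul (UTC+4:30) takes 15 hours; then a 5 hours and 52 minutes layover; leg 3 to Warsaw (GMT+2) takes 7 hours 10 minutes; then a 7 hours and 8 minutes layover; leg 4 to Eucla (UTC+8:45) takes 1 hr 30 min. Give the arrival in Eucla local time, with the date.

08:42 on September 25

Convert departure to UTC: 09:00 − 10:30 = 22:30 UTC on Sep 22.
Add 12 hours and 5 minutes leg 1 → 10:35 UTC (Sep 23).
Add 42 minutes layover in San Teodoro → 11:17 UTC.
Add 15 hours leg 2 → 02:17 UTC (Sep 24).
Add 5 hours and 52 minutes layover in Kabul → 08:09 UTC.
Add 7 hours 10 minutes leg 3 → 15:19 UTC.
Add 7 hours and 8 minutes layover in Warsaw → 22:27 UTC.
Add 1 hour 30 minutes leg 4 → 23:57 UTC.
Eucla is UTC+8:45, so local arrival = 23:57 + 8:45 = 08:42 on Sep 25.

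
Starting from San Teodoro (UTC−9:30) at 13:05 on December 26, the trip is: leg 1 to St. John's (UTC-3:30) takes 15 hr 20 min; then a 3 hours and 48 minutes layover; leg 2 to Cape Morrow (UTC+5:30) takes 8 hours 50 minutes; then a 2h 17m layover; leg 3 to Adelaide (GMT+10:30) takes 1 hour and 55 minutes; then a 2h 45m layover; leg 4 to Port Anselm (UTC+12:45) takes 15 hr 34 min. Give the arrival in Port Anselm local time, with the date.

Convert departure to UTC: 13:05 + 9:30 = 22:35 UTC on Dec 26.
Add 15 hours 20 minutes leg 1 → 13:55 UTC (Dec 27).
Add 3 hours 48 minutes layover in St. John's → 17:43 UTC.
Add 8 hours 50 minutes leg 2 → 02:33 UTC (Dec 28).
Add 2 hours and 17 minutes layover in Cape Morrow → 04:50 UTC.
Add 1 hour and 55 minutes leg 3 → 06:45 UTC.
Add 2 hours 45 minutes layover in Adelaide → 09:30 UTC.
Add 15 hours 34 minutes leg 4 → 01:04 UTC (Dec 29).
Port Anselm is UTC+12:45, so local arrival = 01:04 + 12:45 = 13:49 on Dec 29.

13:49 on Dec 29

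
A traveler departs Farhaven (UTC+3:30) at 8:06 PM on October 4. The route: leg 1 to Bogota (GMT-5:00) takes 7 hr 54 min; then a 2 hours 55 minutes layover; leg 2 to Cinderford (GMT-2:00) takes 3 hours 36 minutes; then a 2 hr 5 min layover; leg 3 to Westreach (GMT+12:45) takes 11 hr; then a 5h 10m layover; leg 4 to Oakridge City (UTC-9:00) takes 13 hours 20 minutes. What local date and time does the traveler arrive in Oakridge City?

5:36 AM on Oct 6

Convert departure to UTC: 8:06 PM − 3:30 = 4:36 PM UTC on Oct 4.
Add 7 hours 54 minutes leg 1 → 12:30 AM UTC (Oct 5).
Add 2 hours 55 minutes layover in Bogota → 3:25 AM UTC.
Add 3 hours and 36 minutes leg 2 → 7:01 AM UTC.
Add 2 hours 5 minutes layover in Cinderford → 9:06 AM UTC.
Add 11 hours leg 3 → 8:06 PM UTC.
Add 5 hours and 10 minutes layover in Westreach → 1:16 AM UTC (Oct 6).
Add 13 hours 20 minutes leg 4 → 2:36 PM UTC.
Oakridge City is UTC−9:00, so local arrival = 2:36 PM − 9:00 = 5:36 AM on Oct 6.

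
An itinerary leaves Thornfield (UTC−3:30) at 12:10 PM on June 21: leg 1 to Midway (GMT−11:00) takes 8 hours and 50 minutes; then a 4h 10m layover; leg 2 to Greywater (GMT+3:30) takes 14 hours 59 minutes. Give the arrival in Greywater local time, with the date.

11:09 PM on Jun 22

Convert departure to UTC: 12:10 PM + 3:30 = 3:40 PM UTC on Jun 21.
Add 8 hours and 50 minutes leg 1 → 12:30 AM UTC (Jun 22).
Add 4 hours and 10 minutes layover in Midway → 4:40 AM UTC.
Add 14 hours 59 minutes leg 2 → 7:39 PM UTC.
Greywater is UTC+3:30, so local arrival = 7:39 PM + 3:30 = 11:09 PM on Jun 22.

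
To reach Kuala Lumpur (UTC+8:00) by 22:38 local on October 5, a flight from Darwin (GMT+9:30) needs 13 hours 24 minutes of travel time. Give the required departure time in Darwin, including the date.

Target arrival in UTC: 22:38 − 8:00 = 14:38 on Oct 5.
Subtract 13 hours and 24 minutes → departure 01:14 UTC on Oct 5.
Darwin is UTC+9:30: 01:14 + 9:30 = 10:44 on Oct 5.

10:44 on October 5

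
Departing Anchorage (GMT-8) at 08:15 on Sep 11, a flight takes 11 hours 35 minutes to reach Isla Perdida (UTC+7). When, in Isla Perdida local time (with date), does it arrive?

10:50 on September 12

Convert departure to UTC: 08:15 + 8:00 = 16:15 UTC on Sep 11.
Add 11 hours 35 minutes travel time → 03:50 UTC (Sep 12).
Isla Perdida is UTC+7:00, so local arrival = 03:50 + 7:00 = 10:50 on Sep 12.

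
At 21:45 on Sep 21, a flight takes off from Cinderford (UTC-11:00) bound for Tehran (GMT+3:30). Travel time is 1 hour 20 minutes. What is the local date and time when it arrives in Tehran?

13:35 on Sep 22

Convert departure to UTC: 21:45 + 11:00 = 08:45 UTC on Sep 22.
Add 1 hour 20 minutes travel time → 10:05 UTC.
Tehran is UTC+3:30, so local arrival = 10:05 + 3:30 = 13:35 on Sep 22.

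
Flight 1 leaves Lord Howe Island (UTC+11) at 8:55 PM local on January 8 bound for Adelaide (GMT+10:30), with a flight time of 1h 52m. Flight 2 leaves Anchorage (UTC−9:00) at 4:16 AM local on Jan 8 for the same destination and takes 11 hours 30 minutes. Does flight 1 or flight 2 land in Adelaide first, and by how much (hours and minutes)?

the first, by 12 hours 59 minutes

Flight 1 in UTC: 8:55 PM − 11:00 = 9:55 AM on Jan 8.
+1 hour 52 minutes → arrive 11:47 AM UTC on Jan 8.
Flight 2 in UTC: 4:16 AM + 9:00 = 1:16 PM on Jan 8.
+11 hours and 30 minutes → arrive 12:46 AM UTC on Jan 9.
Flight 1 lands earlier by 12 hours 59 minutes.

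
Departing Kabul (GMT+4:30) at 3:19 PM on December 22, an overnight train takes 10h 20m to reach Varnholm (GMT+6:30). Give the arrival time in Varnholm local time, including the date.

Convert departure to UTC: 3:19 PM − 4:30 = 10:49 AM UTC on Dec 22.
Add 10 hours 20 minutes travel time → 9:09 PM UTC.
Varnholm is UTC+6:30, so local arrival = 9:09 PM + 6:30 = 3:39 AM on Dec 23.

3:39 AM on Dec 23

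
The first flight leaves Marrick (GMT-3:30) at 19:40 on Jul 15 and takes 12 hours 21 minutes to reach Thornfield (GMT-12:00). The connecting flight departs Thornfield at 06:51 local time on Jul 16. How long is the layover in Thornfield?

7 hours 20 minutes

Convert departure to UTC: 19:40 + 3:30 = 23:10 UTC on Jul 15.
Add 12 hours and 21 minutes flight time → 11:31 UTC (Jul 16).
Thornfield is UTC−12:00, so local arrival = 11:31 − 12:00 = 23:31 on Jul 15.
Layover = 06:51 − 23:31 (+1 day) = 7 hours 20 minutes.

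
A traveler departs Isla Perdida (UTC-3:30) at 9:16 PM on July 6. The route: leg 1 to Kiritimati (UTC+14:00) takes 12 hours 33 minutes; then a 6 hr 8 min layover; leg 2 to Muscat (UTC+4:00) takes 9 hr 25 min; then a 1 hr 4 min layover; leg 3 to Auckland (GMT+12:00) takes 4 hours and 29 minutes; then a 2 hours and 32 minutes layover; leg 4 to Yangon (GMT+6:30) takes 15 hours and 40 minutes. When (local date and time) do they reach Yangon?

11:07 AM on July 9

Convert departure to UTC: 9:16 PM + 3:30 = 12:46 AM UTC on Jul 7.
Add 12 hours and 33 minutes leg 1 → 1:19 PM UTC.
Add 6 hours and 8 minutes layover in Kiritimati → 7:27 PM UTC.
Add 9 hours and 25 minutes leg 2 → 4:52 AM UTC (Jul 8).
Add 1 hour and 4 minutes layover in Muscat → 5:56 AM UTC.
Add 4 hours and 29 minutes leg 3 → 10:25 AM UTC.
Add 2 hours and 32 minutes layover in Auckland → 12:57 PM UTC.
Add 15 hours 40 minutes leg 4 → 4:37 AM UTC (Jul 9).
Yangon is UTC+6:30, so local arrival = 4:37 AM + 6:30 = 11:07 AM on Jul 9.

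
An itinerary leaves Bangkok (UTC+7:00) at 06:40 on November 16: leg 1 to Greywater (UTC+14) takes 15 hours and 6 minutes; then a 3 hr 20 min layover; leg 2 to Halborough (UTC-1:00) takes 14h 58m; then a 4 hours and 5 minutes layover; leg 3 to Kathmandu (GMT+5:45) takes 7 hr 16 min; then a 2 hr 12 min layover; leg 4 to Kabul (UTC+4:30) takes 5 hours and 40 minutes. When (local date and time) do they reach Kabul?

08:47 on November 18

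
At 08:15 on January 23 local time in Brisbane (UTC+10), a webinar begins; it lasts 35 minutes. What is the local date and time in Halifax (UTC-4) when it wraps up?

18:50 on January 22

Convert start to UTC: 08:15 − 10:00 = 22:15 UTC on Jan 22.
Add 35 minutes duration → 22:50 UTC.
Halifax is UTC−4:00, so local end time = 22:50 − 4:00 = 18:50 on Jan 22.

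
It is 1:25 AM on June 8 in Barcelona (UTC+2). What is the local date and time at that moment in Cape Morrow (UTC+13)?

12:25 PM on June 8

Cape Morrow is 11:00 ahead of Barcelona.
Shift by the zone difference: 1:25 AM + 11:00 = 12:25 PM on Jun 8 in Cape Morrow.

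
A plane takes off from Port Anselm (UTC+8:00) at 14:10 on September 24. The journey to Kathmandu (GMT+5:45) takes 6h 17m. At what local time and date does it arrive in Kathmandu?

Convert departure to UTC: 14:10 − 8:00 = 06:10 UTC on Sep 24.
Add 6 hours 17 minutes travel time → 12:27 UTC.
Kathmandu is UTC+5:45, so local arrival = 12:27 + 5:45 = 18:12 on Sep 24.

18:12 on Sep 24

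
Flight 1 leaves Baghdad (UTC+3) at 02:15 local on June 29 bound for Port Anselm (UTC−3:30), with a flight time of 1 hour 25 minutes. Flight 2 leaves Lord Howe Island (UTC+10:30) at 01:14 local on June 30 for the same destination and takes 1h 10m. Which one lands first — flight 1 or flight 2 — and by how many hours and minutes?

the first, by 15 hours 14 minutes

Flight 1 in UTC: 02:15 − 3:00 = 23:15 on Jun 28.
+1 hour and 25 minutes → arrive 00:40 UTC on Jun 29.
Flight 2 in UTC: 01:14 − 10:30 = 14:44 on Jun 29.
+1 hour 10 minutes → arrive 15:54 UTC on Jun 29.
Flight 1 lands earlier by 15 hours 14 minutes.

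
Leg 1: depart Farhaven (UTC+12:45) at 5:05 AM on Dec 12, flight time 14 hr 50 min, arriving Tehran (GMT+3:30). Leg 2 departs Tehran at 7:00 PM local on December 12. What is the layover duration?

Convert departure to UTC: 5:05 AM − 12:45 = 4:20 PM UTC on Dec 11.
Add 14 hours 50 minutes flight time → 7:10 AM UTC (Dec 12).
Tehran is UTC+3:30, so local arrival = 7:10 AM + 3:30 = 10:40 AM on Dec 12.
Layover = 7:00 PM − 10:40 AM = 8 hours 20 minutes.

8 hours 20 minutes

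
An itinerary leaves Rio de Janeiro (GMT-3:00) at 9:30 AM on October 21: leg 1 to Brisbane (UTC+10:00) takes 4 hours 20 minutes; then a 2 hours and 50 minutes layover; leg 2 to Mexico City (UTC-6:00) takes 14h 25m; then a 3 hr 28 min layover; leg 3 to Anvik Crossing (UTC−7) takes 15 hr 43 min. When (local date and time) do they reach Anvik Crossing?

10:16 PM on October 22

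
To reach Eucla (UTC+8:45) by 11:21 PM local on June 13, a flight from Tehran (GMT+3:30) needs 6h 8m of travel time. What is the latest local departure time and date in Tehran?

Target arrival in UTC: 11:21 PM − 8:45 = 2:36 PM on Jun 13.
Subtract 6 hours and 8 minutes → departure 8:28 AM UTC on Jun 13.
Tehran is UTC+3:30: 8:28 AM + 3:30 = 11:58 AM on Jun 13.

11:58 AM on Jun 13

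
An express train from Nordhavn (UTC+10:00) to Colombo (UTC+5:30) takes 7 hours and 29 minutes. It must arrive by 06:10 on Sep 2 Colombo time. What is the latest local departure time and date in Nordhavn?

03:11 on September 2

Target arrival in UTC: 06:10 − 5:30 = 00:40 on Sep 2.
Subtract 7 hours and 29 minutes → departure 17:11 UTC on Sep 1.
Nordhavn is UTC+10:00: 17:11 + 10:00 = 03:11 on Sep 2.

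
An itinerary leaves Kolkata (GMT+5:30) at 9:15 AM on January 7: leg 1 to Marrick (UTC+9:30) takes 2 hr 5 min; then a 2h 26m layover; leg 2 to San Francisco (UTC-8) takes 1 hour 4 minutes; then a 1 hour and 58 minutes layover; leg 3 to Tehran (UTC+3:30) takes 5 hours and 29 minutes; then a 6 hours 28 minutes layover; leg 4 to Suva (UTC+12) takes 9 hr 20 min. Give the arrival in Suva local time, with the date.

8:35 PM on January 8

Convert departure to UTC: 9:15 AM − 5:30 = 3:45 AM UTC on Jan 7.
Add 2 hours and 5 minutes leg 1 → 5:50 AM UTC.
Add 2 hours and 26 minutes layover in Marrick → 8:16 AM UTC.
Add 1 hour and 4 minutes leg 2 → 9:20 AM UTC.
Add 1 hour and 58 minutes layover in San Francisco → 11:18 AM UTC.
Add 5 hours 29 minutes leg 3 → 4:47 PM UTC.
Add 6 hours 28 minutes layover in Tehran → 11:15 PM UTC.
Add 9 hours 20 minutes leg 4 → 8:35 AM UTC (Jan 8).
Suva is UTC+12:00, so local arrival = 8:35 AM + 12:00 = 8:35 PM on Jan 8.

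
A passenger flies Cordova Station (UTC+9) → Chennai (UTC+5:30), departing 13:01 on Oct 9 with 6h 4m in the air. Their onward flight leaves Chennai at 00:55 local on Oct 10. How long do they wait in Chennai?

Convert departure to UTC: 13:01 − 9:00 = 04:01 UTC on Oct 9.
Add 6 hours and 4 minutes flight time → 10:05 UTC.
Chennai is UTC+5:30, so local arrival = 10:05 + 5:30 = 15:35 on Oct 9.
Layover = 00:55 − 15:35 (+1 day) = 9 hours 20 minutes.

9 hours 20 minutes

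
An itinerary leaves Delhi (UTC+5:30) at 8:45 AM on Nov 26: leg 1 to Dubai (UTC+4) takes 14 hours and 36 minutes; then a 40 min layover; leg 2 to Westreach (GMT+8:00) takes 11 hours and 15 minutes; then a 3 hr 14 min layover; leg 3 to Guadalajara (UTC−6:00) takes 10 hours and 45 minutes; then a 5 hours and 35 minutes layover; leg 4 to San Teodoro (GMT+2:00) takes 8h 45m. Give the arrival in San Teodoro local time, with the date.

12:05 PM on November 28

Convert departure to UTC: 8:45 AM − 5:30 = 3:15 AM UTC on Nov 26.
Add 14 hours and 36 minutes leg 1 → 5:51 PM UTC.
Add 40 minutes layover in Dubai → 6:31 PM UTC.
Add 11 hours 15 minutes leg 2 → 5:46 AM UTC (Nov 27).
Add 3 hours 14 minutes layover in Westreach → 9:00 AM UTC.
Add 10 hours 45 minutes leg 3 → 7:45 PM UTC.
Add 5 hours and 35 minutes layover in Guadalajara → 1:20 AM UTC (Nov 28).
Add 8 hours and 45 minutes leg 4 → 10:05 AM UTC.
San Teodoro is UTC+2:00, so local arrival = 10:05 AM + 2:00 = 12:05 PM on Nov 28.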